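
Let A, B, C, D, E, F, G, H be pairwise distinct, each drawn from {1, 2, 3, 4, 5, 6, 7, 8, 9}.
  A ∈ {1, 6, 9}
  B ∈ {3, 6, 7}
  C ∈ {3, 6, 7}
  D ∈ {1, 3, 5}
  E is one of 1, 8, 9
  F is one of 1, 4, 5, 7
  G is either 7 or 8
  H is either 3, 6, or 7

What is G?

8

The 8 variables draw from only 8 values {1, 3, 4, 5, 6, 7, 8, 9}, so each is used; only F can be 4, hence F = 4.
The 7 still-open variables together cover exactly {1, 3, 5, 6, 7, 8, 9} — 7 values for 7 variables — and 5 appears only in D's list, so D = 5.
B, C, H between them cover only {3, 6, 7} — a naked triple. Remove those values from A, G.
So G = 8.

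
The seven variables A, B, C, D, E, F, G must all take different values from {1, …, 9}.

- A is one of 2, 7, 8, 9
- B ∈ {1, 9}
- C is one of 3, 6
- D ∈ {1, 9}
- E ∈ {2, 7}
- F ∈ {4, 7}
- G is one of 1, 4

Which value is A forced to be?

B and D share exactly the 2 values {1, 9}; by pigeonhole those values go to them, so strike 1, 9 from A, G.
That leaves G = 4. Remove 4 from F.
F's domain is down to {7}, so F = 7. So A, E can't be 7.
E has just one choice, so E = 2. Eliminate 2 elsewhere: A.
So A = 8.

8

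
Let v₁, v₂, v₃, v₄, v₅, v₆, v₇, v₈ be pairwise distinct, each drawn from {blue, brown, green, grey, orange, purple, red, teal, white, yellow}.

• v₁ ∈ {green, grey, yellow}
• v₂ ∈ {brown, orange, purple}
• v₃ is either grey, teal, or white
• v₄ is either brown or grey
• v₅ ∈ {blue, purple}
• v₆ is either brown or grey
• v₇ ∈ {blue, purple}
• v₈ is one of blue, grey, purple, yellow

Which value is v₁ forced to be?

v₄ and v₆ share exactly the 2 values {brown, grey}; by pigeonhole those values go to them, so strike brown, grey from v₁, v₂, v₃, v₈.
v₅ and v₇ between them cover only {blue, purple} — a naked pair. Remove those values from v₂, v₈.
v₂ must be orange (only option left).
That leaves v₈ = yellow. So v₁ can't be yellow.
So v₁ = green.

green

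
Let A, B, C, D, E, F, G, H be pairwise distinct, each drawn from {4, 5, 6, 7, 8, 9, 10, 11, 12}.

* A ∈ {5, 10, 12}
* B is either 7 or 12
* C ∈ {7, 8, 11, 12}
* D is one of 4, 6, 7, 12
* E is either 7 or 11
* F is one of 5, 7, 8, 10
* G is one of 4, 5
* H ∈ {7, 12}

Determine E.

The 8 variables together cover exactly {4, 5, 6, 7, 8, 10, 11, 12} — 8 values for 8 variables — and 6 appears only in D's list, so D = 6.
The 7 still-open variables together cover exactly {4, 5, 7, 8, 10, 11, 12} — 7 values for 7 variables — and 4 appears only in G's list, so G = 4.
B and H between them cover only {7, 12} — a naked pair. Remove those values from A, C, E, F.
So E = 11.

11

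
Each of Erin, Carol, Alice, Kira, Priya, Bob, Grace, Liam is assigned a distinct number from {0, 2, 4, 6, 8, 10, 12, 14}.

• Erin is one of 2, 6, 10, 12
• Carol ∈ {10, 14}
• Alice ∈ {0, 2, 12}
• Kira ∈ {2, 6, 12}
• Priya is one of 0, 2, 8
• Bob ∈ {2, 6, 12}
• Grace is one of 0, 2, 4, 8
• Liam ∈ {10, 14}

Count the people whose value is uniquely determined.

3

Among the 8 variables, 4 fits only Grace (and all 8 values in {0, 2, 4, 6, 8, 10, 12, 14} must be used), so Grace = 4.
The 7 still-open variables together cover exactly {0, 2, 6, 8, 10, 12, 14} — 7 values for 7 variables — and 8 appears only in Priya's list, so Priya = 8.
The 6 still-open variables draw from only 6 values {0, 2, 6, 10, 12, 14}, so each is used; only Alice can be 0, hence Alice = 0.
Carol and Liam between them cover only {10, 14} — a naked pair. Remove those values from Erin.
Determined: Alice=0, Priya=8, Grace=4. The other people each still have more than one consistent value. That makes 3.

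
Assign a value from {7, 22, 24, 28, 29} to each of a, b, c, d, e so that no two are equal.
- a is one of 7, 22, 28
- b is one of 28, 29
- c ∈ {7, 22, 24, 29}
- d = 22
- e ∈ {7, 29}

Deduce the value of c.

d has just one choice, so d = 22. Strike 22 from a, c.
The 4 still-open variables together cover exactly {7, 24, 28, 29} — 4 values for 4 variables — and 24 appears only in c's list, so c = 24.

24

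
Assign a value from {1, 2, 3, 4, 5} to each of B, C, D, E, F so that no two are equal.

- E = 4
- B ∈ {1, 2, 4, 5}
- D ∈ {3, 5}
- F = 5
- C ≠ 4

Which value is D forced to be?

E must be 4 (only option left). So B can't be 4.
F's domain is down to {5}, so F = 5. So B, C, D can't be 5.
So D = 3.

3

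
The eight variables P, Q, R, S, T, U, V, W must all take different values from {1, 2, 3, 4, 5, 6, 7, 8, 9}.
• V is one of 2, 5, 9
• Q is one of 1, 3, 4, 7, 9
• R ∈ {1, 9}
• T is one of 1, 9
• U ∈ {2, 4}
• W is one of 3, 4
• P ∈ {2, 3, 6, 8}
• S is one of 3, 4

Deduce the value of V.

5

The 2 variables R and T are confined to {1, 9}, which locks those values in; drop them from Q, V.
The 2 variables S and W are confined to {3, 4}, which locks those values in; drop them from P, Q, U.
Q must be 7 (only option left).
U's domain is down to {2}, so U = 2. Strike 2 from P, V.
So V = 5.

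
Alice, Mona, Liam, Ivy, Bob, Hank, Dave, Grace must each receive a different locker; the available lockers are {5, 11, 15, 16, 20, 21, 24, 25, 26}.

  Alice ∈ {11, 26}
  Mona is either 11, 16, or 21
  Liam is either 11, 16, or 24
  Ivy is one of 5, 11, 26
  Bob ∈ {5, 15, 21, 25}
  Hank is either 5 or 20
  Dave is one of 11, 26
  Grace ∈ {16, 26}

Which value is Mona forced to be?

21

Alice and Dave between them cover only {11, 26} — a naked pair. Remove those values from Mona, Liam, Ivy, Grace.
Ivy must be 5 (only option left). Eliminate 5 elsewhere: Bob, Hank.
Hank has just one choice, so Hank = 20.
Grace has just one choice, so Grace = 16. Remove 16 from Mona, Liam.
So Mona = 21.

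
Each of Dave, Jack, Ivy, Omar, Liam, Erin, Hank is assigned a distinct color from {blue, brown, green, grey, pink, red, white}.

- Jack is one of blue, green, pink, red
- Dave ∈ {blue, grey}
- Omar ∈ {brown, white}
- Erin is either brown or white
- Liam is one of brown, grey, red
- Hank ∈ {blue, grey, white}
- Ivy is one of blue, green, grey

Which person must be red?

Liam

The 7 variables together cover exactly {blue, brown, green, grey, pink, red, white} — 7 values for 7 variables — and pink appears only in Jack's list, so Jack = pink.
The 6 still-open variables together cover exactly {blue, brown, green, grey, red, white} — 6 values for 6 variables — and green appears only in Ivy's list, so Ivy = green.
The 5 still-open variables together cover exactly {blue, brown, grey, red, white} — 5 values for 5 variables — and red appears only in Liam's list, so Liam = red.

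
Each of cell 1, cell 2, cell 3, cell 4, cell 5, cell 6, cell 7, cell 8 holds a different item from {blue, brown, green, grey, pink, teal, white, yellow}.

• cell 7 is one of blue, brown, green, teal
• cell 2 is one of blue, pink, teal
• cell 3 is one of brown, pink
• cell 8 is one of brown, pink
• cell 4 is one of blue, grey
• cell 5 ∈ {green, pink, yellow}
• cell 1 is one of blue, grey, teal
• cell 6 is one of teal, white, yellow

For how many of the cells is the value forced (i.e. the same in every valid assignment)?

3

The 8 variables draw from only 8 values {blue, brown, green, grey, pink, teal, white, yellow}, so each is used; only cell 6 can be white, hence cell 6 = white.
Among the 7 still-open variables, yellow fits only cell 5 (and all 7 values in {blue, brown, green, grey, pink, teal, yellow} must be used), so cell 5 = yellow.
Among the 6 still-open variables, green fits only cell 7 (and all 6 values in {blue, brown, green, grey, pink, teal} must be used), so cell 7 = green.
The 2 variables cell 3 and cell 8 are confined to {brown, pink}, which locks those values in; drop them from cell 2.
Determined: cell 5=yellow, cell 6=white, cell 7=green. The other cells each still have more than one consistent value. That makes 3.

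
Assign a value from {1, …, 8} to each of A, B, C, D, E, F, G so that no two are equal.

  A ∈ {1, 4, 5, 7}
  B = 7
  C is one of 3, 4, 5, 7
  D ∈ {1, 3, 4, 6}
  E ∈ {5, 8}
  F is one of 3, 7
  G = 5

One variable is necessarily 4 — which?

C

B must be 7 (only option left). So A, C, F can't be 7.
F's domain is down to {3}, so F = 3. Eliminate 3 elsewhere: C, D.
G has just one choice, so G = 5. So A, C, E can't be 5.
So 4 goes to C.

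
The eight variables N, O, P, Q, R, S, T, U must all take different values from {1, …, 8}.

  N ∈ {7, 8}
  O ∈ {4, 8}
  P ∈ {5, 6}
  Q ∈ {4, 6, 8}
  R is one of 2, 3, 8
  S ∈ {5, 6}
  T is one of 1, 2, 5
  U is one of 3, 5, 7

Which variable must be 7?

N

Among the 8 variables, 1 fits only T (and all 8 values in {1, 2, 3, 4, 5, 6, 7, 8} must be used), so T = 1.
The 7 still-open variables draw from only 7 values {2, 3, 4, 5, 6, 7, 8}, so each is used; only R can be 2, hence R = 2.
The 6 still-open variables draw from only 6 values {3, 4, 5, 6, 7, 8}, so each is used; only U can be 3, hence U = 3.
The 5 still-open variables together cover exactly {4, 5, 6, 7, 8} — 5 values for 5 variables — and 7 appears only in N's list, so N = 7.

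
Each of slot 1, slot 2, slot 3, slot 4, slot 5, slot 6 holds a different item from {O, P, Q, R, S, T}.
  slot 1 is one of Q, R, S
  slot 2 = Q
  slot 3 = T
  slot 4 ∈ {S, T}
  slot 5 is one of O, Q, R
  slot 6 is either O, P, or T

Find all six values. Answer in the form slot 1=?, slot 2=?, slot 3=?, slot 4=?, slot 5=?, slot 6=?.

slot 2 has just one choice, so slot 2 = Q. Remove Q from slot 1, slot 5.
That leaves slot 3 = T. Eliminate T elsewhere: slot 4, slot 6.
That leaves slot 4 = S. So slot 1 can't be S.
That leaves slot 1 = R. Eliminate R elsewhere: slot 5.
slot 5 has just one choice, so slot 5 = O. Eliminate O elsewhere: slot 6.
slot 6 has just one choice, so slot 6 = P.

slot 1=R, slot 2=Q, slot 3=T, slot 4=S, slot 5=O, slot 6=P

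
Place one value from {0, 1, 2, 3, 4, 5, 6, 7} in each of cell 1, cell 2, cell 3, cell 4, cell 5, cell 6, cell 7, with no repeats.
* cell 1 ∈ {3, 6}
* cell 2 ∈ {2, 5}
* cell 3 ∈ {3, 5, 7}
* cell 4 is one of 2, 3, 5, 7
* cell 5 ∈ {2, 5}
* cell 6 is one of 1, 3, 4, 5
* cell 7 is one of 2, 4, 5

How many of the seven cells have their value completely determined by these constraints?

The 7 variables together cover exactly {1, 2, 3, 4, 5, 6, 7} — 7 values for 7 variables — and 1 appears only in cell 6's list, so cell 6 = 1.
The 6 still-open variables draw from only 6 values {2, 3, 4, 5, 6, 7}, so each is used; only cell 7 can be 4, hence cell 7 = 4.
Among the 5 still-open variables, 6 fits only cell 1 (and all 5 values in {2, 3, 5, 6, 7} must be used), so cell 1 = 6.
The 2 variables cell 2 and cell 5 are confined to {2, 5}, which locks those values in; drop them from cell 3, cell 4.
Determined: cell 1=6, cell 6=1, cell 7=4. The other cells each still have more than one consistent value. That makes 3.

3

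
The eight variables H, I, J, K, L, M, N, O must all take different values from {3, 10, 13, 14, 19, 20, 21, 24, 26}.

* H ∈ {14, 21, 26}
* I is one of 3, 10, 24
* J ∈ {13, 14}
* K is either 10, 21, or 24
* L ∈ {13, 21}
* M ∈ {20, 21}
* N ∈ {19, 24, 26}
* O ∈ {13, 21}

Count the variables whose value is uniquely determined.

3

L and O between them cover only {13, 21} — a naked pair. Remove those values from H, J, K, M.
J must be 14 (only option left). Remove 14 from H.
M's domain is down to {20}, so M = 20.
H's domain is down to {26}, so H = 26. Remove 26 from N.
Determined: H=26, J=14, M=20. The other variables each still have more than one consistent value. That makes 3.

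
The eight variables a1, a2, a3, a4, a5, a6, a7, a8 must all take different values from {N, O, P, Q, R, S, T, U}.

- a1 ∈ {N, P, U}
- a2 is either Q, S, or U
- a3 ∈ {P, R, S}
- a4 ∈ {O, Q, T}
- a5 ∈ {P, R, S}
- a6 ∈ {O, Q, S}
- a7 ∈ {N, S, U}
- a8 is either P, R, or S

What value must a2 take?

Q

The 8 variables together cover exactly {N, O, P, Q, R, S, T, U} — 8 values for 8 variables — and T appears only in a4's list, so a4 = T.
Among the 7 still-open variables, O fits only a6 (and all 7 values in {N, O, P, Q, R, S, U} must be used), so a6 = O.
The 6 still-open variables together cover exactly {N, P, Q, R, S, U} — 6 values for 6 variables — and Q appears only in a2's list, so a2 = Q.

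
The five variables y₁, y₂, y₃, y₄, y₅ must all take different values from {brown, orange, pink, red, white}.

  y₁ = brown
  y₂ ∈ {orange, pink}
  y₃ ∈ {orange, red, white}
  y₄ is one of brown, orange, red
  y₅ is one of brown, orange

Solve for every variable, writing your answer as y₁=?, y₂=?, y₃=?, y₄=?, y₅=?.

y₁=brown, y₂=pink, y₃=white, y₄=red, y₅=orange

y₁ has just one choice, so y₁ = brown. Eliminate brown elsewhere: y₄, y₅.
y₅'s domain is down to {orange}, so y₅ = orange. So y₂, y₃, y₄ can't be orange.
y₂ must be pink (only option left).
That leaves y₄ = red. Eliminate red elsewhere: y₃.
y₃ has just one choice, so y₃ = white.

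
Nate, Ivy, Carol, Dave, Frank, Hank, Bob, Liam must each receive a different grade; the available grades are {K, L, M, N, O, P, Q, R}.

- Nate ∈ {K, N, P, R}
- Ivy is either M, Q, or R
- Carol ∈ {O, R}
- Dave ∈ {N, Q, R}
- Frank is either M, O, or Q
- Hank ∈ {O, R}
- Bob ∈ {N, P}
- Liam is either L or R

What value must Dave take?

Among the 8 variables, K fits only Nate (and all 8 values in {K, L, M, N, O, P, Q, R} must be used), so Nate = K.
Among the 7 still-open variables, L fits only Liam (and all 7 values in {L, M, N, O, P, Q, R} must be used), so Liam = L.
The 6 still-open variables together cover exactly {M, N, O, P, Q, R} — 6 values for 6 variables — and P appears only in Bob's list, so Bob = P.
The 5 still-open variables draw from only 5 values {M, N, O, Q, R}, so each is used; only Dave can be N, hence Dave = N.

N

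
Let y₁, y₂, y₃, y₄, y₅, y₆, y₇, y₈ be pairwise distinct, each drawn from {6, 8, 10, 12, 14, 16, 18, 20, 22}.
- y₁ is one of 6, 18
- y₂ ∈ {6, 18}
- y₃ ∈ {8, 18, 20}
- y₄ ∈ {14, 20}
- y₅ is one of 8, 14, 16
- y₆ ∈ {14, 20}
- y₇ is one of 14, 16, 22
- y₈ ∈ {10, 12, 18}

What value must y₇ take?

22

The 2 variables y₁ and y₂ are confined to {6, 18}, which locks those values in; drop them from y₃, y₈.
y₄ and y₆ share exactly the 2 values {14, 20}; by pigeonhole those values go to them, so strike 14, 20 from y₃, y₅, y₇.
y₃ has just one choice, so y₃ = 8. So y₅ can't be 8.
That leaves y₅ = 16. Strike 16 from y₇.
So y₇ = 22.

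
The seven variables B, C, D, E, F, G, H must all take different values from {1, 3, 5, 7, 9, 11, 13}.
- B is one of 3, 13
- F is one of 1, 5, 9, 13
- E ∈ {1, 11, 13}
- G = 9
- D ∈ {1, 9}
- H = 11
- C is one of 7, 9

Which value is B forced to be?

3

G has just one choice, so G = 9. Strike 9 from C, D, F.
H has just one choice, so H = 11. Strike 11 from E.
C's domain is down to {7}, so C = 7.
D has just one choice, so D = 1. Eliminate 1 elsewhere: E, F.
That leaves E = 13. Strike 13 from B, F.
So B = 3.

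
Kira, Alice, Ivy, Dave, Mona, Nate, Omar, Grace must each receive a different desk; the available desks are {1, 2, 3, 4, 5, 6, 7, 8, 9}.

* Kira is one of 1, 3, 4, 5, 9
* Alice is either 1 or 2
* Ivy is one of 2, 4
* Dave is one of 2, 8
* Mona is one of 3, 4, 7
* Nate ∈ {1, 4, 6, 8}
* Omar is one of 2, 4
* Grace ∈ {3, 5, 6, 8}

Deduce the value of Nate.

6

Ivy and Omar share exactly the 2 values {2, 4}; by pigeonhole those values go to them, so strike 2, 4 from Kira, Alice, Dave, Mona, Nate.
That leaves Alice = 1. Eliminate 1 elsewhere: Kira, Nate.
That leaves Dave = 8. So Nate, Grace can't be 8.
So Nate = 6.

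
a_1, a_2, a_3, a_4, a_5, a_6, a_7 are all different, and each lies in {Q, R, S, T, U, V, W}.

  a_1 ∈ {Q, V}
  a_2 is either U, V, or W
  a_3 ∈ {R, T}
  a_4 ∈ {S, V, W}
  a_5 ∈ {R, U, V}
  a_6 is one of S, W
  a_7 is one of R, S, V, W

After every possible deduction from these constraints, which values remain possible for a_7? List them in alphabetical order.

R, S, V, W

Among the 7 variables, Q fits only a_1 (and all 7 values in {Q, R, S, T, U, V, W} must be used), so a_1 = Q.
Among the 6 still-open variables, T fits only a_3 (and all 6 values in {R, S, T, U, V, W} must be used), so a_3 = T.
No further eliminations apply; a_7 can still be any of R, S, V, W.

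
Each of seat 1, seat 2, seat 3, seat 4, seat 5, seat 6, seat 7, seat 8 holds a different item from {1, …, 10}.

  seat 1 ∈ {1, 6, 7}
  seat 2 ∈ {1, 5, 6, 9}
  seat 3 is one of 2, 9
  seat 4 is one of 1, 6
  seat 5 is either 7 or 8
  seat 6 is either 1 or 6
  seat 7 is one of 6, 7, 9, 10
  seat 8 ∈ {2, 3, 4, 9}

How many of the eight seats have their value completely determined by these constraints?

seat 4 and seat 6 share exactly the 2 values {1, 6}; by pigeonhole those values go to them, so strike 1, 6 from seat 1, seat 2, seat 7.
seat 1 must be 7 (only option left). So seat 5, seat 7 can't be 7.
seat 5's domain is down to {8}, so seat 5 = 8.
Determined: seat 1=7, seat 5=8. The other seats each still have more than one consistent value. That makes 2.

2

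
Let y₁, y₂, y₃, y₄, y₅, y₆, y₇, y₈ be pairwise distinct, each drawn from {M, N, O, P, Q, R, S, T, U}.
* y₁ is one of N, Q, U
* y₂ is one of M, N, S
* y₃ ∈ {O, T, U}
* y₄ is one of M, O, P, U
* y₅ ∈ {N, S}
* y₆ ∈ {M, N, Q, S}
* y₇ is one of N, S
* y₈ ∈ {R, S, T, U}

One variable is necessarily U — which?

The 2 variables y₅ and y₇ are confined to {N, S}, which locks those values in; drop them from y₁, y₂, y₆, y₈.
y₂'s domain is down to {M}, so y₂ = M. So y₄, y₆ can't be M.
y₆ has just one choice, so y₆ = Q. Eliminate Q elsewhere: y₁.
So U goes to y₁.

y₁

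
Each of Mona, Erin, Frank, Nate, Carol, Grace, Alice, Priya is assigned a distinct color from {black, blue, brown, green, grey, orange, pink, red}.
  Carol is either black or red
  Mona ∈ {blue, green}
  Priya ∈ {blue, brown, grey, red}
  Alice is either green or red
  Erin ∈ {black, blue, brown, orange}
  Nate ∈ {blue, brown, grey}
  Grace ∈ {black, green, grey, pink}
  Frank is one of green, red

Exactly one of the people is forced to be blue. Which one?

The 8 variables draw from only 8 values {black, blue, brown, green, grey, orange, pink, red}, so each is used; only Erin can be orange, hence Erin = orange.
The 7 still-open variables draw from only 7 values {black, blue, brown, green, grey, pink, red}, so each is used; only Grace can be pink, hence Grace = pink.
The 6 still-open variables draw from only 6 values {black, blue, brown, green, grey, red}, so each is used; only Carol can be black, hence Carol = black.
Frank and Alice share exactly the 2 values {green, red}; by pigeonhole those values go to them, so strike green, red from Mona, Priya.
So blue goes to Mona.

Mona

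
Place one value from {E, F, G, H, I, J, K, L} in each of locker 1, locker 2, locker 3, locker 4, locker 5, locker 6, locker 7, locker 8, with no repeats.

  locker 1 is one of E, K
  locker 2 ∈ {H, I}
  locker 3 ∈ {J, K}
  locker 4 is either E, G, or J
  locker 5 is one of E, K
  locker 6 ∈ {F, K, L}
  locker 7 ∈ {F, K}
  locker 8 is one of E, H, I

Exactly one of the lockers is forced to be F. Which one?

Among the 8 variables, G fits only locker 4 (and all 8 values in {E, F, G, H, I, J, K, L} must be used), so locker 4 = G.
Among the 7 still-open variables, J fits only locker 3 (and all 7 values in {E, F, H, I, J, K, L} must be used), so locker 3 = J.
The 6 still-open variables draw from only 6 values {E, F, H, I, K, L}, so each is used; only locker 6 can be L, hence locker 6 = L.
The 5 still-open variables together cover exactly {E, F, H, I, K} — 5 values for 5 variables — and F appears only in locker 7's list, so locker 7 = F.

locker 7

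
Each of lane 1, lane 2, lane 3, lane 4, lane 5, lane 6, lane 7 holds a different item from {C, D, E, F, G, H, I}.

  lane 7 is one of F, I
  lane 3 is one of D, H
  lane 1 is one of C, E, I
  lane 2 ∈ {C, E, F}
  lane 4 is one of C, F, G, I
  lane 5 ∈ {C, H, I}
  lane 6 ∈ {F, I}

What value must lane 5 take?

H

Among the 7 variables, D fits only lane 3 (and all 7 values in {C, D, E, F, G, H, I} must be used), so lane 3 = D.
The 6 still-open variables together cover exactly {C, E, F, G, H, I} — 6 values for 6 variables — and G appears only in lane 4's list, so lane 4 = G.
Among the 5 still-open variables, H fits only lane 5 (and all 5 values in {C, E, F, H, I} must be used), so lane 5 = H.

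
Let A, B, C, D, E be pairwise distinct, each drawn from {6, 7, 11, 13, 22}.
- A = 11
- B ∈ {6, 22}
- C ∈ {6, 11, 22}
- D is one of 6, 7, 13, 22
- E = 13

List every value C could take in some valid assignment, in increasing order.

6, 22

A has just one choice, so A = 11. Eliminate 11 elsewhere: C.
E's domain is down to {13}, so E = 13. Strike 13 from D.
Among the 3 still-open variables, 7 fits only D (and all 3 values in {6, 7, 22} must be used), so D = 7.
No further eliminations apply; C can still be any of 6, 22.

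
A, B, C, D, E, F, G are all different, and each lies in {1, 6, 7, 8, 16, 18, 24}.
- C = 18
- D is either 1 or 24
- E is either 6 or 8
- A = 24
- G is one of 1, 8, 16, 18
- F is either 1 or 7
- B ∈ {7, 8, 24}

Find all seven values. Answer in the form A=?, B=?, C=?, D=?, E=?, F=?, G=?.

A must be 24 (only option left). So B, D can't be 24.
C has just one choice, so C = 18. So G can't be 18.
That leaves D = 1. Eliminate 1 elsewhere: F, G.
That leaves F = 7. Eliminate 7 elsewhere: B.
That leaves B = 8. Remove 8 from E, G.
E's domain is down to {6}, so E = 6.
G's domain is down to {16}, so G = 16.

A=24, B=8, C=18, D=1, E=6, F=7, G=16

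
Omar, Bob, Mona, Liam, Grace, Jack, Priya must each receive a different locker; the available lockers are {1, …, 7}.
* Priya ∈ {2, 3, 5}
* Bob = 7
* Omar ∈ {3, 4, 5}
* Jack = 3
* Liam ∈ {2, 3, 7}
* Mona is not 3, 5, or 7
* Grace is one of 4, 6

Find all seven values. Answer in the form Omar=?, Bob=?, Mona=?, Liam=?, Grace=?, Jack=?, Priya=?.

Omar=4, Bob=7, Mona=1, Liam=2, Grace=6, Jack=3, Priya=5

Bob's domain is down to {7}, so Bob = 7. Strike 7 from Liam.
Jack has just one choice, so Jack = 3. So Omar, Liam, Priya can't be 3.
Liam's domain is down to {2}, so Liam = 2. Remove 2 from Mona, Priya.
That leaves Priya = 5. Remove 5 from Omar.
Omar must be 4 (only option left). So Mona, Grace can't be 4.
That leaves Grace = 6. Remove 6 from Mona.
Mona has just one choice, so Mona = 1.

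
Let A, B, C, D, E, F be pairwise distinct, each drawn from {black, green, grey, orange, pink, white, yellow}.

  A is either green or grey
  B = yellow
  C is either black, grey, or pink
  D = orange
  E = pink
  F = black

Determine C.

B must be yellow (only option left).
D's domain is down to {orange}, so D = orange.
That leaves E = pink. Remove pink from C.
F's domain is down to {black}, so F = black. Remove black from C.
So C = grey.

grey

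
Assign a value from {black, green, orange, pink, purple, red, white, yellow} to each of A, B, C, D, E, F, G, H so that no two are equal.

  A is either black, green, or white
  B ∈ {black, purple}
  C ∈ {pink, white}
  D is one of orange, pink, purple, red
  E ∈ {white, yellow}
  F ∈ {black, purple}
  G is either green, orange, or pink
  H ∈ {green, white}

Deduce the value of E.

yellow

The 8 variables draw from only 8 values {black, green, orange, pink, purple, red, white, yellow}, so each is used; only D can be red, hence D = red.
The 7 still-open variables draw from only 7 values {black, green, orange, pink, purple, white, yellow}, so each is used; only G can be orange, hence G = orange.
The 6 still-open variables draw from only 6 values {black, green, pink, purple, white, yellow}, so each is used; only C can be pink, hence C = pink.
Among the 5 still-open variables, yellow fits only E (and all 5 values in {black, green, purple, white, yellow} must be used), so E = yellow.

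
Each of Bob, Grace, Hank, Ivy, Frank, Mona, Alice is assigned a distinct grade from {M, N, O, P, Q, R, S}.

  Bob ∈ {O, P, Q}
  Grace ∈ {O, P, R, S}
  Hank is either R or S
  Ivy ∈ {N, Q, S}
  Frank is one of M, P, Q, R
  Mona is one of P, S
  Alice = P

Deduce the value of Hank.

Alice has just one choice, so Alice = P. So Bob, Grace, Frank, Mona can't be P.
Mona has just one choice, so Mona = S. Remove S from Grace, Hank, Ivy.
So Hank = R.

R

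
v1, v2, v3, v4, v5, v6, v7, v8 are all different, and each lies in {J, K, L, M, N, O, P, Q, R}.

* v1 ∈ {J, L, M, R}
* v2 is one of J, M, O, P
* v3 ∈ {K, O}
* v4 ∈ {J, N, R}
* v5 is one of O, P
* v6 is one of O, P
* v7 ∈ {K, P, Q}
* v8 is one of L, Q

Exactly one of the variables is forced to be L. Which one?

v8

v5 and v6 between them cover only {O, P} — a naked pair. Remove those values from v2, v3, v7.
That leaves v3 = K. Eliminate K elsewhere: v7.
That leaves v7 = Q. Strike Q from v8.
So L goes to v8.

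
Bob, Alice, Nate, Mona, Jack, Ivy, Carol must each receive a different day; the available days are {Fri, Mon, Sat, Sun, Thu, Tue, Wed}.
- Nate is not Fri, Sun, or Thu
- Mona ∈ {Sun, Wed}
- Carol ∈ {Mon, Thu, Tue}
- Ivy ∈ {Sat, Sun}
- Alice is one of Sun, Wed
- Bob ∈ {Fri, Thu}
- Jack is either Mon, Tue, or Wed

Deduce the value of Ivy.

The 7 variables together cover exactly {Fri, Mon, Sat, Sun, Thu, Tue, Wed} — 7 values for 7 variables — and Fri appears only in Bob's list, so Bob = Fri.
Among the 6 still-open variables, Thu fits only Carol (and all 6 values in {Mon, Sat, Sun, Thu, Tue, Wed} must be used), so Carol = Thu.
Alice and Mona share exactly the 2 values {Sun, Wed}; by pigeonhole those values go to them, so strike Sun, Wed from Nate, Jack, Ivy.
So Ivy = Sat.

Sat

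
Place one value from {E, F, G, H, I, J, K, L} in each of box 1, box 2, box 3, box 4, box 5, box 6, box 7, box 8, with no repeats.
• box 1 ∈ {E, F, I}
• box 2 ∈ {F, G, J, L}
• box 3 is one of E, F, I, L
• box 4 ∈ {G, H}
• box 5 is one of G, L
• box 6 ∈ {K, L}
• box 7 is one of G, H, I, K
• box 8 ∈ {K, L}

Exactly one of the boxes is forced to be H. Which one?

Among the 8 variables, J fits only box 2 (and all 8 values in {E, F, G, H, I, J, K, L} must be used), so box 2 = J.
box 6 and box 8 between them cover only {K, L} — a naked pair. Remove those values from box 3, box 5, box 7.
box 5's domain is down to {G}, so box 5 = G. So box 4, box 7 can't be G.
So H goes to box 4.

box 4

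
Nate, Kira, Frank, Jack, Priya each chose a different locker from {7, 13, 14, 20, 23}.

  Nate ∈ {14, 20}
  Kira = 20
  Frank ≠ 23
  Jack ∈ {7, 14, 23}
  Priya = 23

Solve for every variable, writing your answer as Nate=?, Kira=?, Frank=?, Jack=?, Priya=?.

Kira's domain is down to {20}, so Kira = 20. Strike 20 from Nate, Frank.
Priya's domain is down to {23}, so Priya = 23. So Jack can't be 23.
Nate's domain is down to {14}, so Nate = 14. Remove 14 from Frank, Jack.
Jack must be 7 (only option left). Remove 7 from Frank.
Frank has just one choice, so Frank = 13.

Nate=14, Kira=20, Frank=13, Jack=7, Priya=23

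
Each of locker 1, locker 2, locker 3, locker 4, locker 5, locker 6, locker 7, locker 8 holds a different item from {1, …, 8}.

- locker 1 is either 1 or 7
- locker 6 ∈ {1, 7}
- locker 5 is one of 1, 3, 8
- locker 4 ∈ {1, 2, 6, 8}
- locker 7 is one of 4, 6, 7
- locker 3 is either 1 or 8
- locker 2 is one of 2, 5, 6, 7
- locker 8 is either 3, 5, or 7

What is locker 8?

The 8 variables draw from only 8 values {1, 2, 3, 4, 5, 6, 7, 8}, so each is used; only locker 7 can be 4, hence locker 7 = 4.
locker 1 and locker 6 share exactly the 2 values {1, 7}; by pigeonhole those values go to them, so strike 1, 7 from locker 2, locker 3, locker 4, locker 5, locker 8.
locker 3 has just one choice, so locker 3 = 8. So locker 4, locker 5 can't be 8.
locker 5's domain is down to {3}, so locker 5 = 3. So locker 8 can't be 3.
So locker 8 = 5.

5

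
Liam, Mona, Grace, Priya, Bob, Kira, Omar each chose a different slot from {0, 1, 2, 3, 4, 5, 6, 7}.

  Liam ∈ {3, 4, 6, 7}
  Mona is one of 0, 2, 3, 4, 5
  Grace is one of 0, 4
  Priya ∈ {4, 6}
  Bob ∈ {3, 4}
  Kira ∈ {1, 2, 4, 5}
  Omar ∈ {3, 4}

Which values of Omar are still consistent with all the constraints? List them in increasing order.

3, 4

Bob and Omar share exactly the 2 values {3, 4}; by pigeonhole those values go to them, so strike 3, 4 from Liam, Mona, Grace, Priya, Kira.
That leaves Grace = 0. Remove 0 from Mona.
Priya must be 6 (only option left). Remove 6 from Liam.
Liam's domain is down to {7}, so Liam = 7.
No further eliminations apply; Omar can still be any of 3, 4.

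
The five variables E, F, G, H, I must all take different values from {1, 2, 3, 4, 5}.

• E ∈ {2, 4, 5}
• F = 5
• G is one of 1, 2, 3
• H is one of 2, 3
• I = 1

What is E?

4

F has just one choice, so F = 5. Strike 5 from E.
I must be 1 (only option left). Eliminate 1 elsewhere: G.
Among the 3 still-open variables, 4 fits only E (and all 3 values in {2, 3, 4} must be used), so E = 4.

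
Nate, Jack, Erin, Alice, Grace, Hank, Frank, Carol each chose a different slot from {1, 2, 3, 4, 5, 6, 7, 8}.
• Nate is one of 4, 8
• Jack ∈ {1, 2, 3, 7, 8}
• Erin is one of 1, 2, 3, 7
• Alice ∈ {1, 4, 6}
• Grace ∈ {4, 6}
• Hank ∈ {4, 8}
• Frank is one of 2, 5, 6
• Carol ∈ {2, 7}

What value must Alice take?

1

The 8 variables draw from only 8 values {1, 2, 3, 4, 5, 6, 7, 8}, so each is used; only Frank can be 5, hence Frank = 5.
Nate and Hank between them cover only {4, 8} — a naked pair. Remove those values from Jack, Alice, Grace.
Grace has just one choice, so Grace = 6. So Alice can't be 6.
So Alice = 1.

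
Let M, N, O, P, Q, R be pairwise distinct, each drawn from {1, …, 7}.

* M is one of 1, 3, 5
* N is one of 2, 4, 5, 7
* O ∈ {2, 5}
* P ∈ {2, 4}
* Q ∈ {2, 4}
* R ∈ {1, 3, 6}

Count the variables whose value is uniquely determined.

The 2 variables P and Q are confined to {2, 4}, which locks those values in; drop them from N, O.
That leaves O = 5. Remove 5 from M, N.
N must be 7 (only option left).
Determined: N=7, O=5. The other variables each still have more than one consistent value. That makes 2.

2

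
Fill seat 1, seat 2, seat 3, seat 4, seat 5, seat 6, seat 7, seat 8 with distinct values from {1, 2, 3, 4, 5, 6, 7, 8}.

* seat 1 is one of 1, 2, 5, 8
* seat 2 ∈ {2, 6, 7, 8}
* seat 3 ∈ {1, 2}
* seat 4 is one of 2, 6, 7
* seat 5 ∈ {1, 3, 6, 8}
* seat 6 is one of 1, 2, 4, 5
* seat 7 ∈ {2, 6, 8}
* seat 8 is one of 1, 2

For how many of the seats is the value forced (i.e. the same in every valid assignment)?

Among the 8 variables, 3 fits only seat 5 (and all 8 values in {1, 2, 3, 4, 5, 6, 7, 8} must be used), so seat 5 = 3.
The 7 still-open variables draw from only 7 values {1, 2, 4, 5, 6, 7, 8}, so each is used; only seat 6 can be 4, hence seat 6 = 4.
The 6 still-open variables together cover exactly {1, 2, 5, 6, 7, 8} — 6 values for 6 variables — and 5 appears only in seat 1's list, so seat 1 = 5.
seat 3 and seat 8 share exactly the 2 values {1, 2}; by pigeonhole those values go to them, so strike 1, 2 from seat 2, seat 4, seat 7.
Determined: seat 1=5, seat 5=3, seat 6=4. The other seats each still have more than one consistent value. That makes 3.

3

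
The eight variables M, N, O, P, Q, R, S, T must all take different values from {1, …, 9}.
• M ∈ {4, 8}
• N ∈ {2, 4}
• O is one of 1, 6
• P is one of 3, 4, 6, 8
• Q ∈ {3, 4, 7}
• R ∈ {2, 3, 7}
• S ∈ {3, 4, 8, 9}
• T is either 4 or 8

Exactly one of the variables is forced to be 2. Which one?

N

The 8 variables together cover exactly {1, 2, 3, 4, 6, 7, 8, 9} — 8 values for 8 variables — and 1 appears only in O's list, so O = 1.
The 7 still-open variables draw from only 7 values {2, 3, 4, 6, 7, 8, 9}, so each is used; only P can be 6, hence P = 6.
Among the 6 still-open variables, 9 fits only S (and all 6 values in {2, 3, 4, 7, 8, 9} must be used), so S = 9.
The 2 variables M and T are confined to {4, 8}, which locks those values in; drop them from N, Q.
So 2 goes to N.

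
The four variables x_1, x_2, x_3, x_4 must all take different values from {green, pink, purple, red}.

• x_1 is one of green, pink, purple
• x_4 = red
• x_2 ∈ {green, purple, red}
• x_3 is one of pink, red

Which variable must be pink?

x_3

x_4's domain is down to {red}, so x_4 = red. Remove red from x_2, x_3.
So pink goes to x_3.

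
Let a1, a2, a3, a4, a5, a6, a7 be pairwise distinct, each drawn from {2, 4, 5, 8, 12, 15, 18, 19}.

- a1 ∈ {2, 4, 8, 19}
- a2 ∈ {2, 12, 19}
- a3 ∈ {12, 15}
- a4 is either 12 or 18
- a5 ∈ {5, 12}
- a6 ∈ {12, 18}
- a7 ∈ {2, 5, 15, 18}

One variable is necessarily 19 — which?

a4 and a6 between them cover only {12, 18} — a naked pair. Remove those values from a2, a3, a5, a7.
a3 has just one choice, so a3 = 15. Strike 15 from a7.
a5's domain is down to {5}, so a5 = 5. Strike 5 from a7.
a7's domain is down to {2}, so a7 = 2. So a1, a2 can't be 2.
So 19 goes to a2.

a2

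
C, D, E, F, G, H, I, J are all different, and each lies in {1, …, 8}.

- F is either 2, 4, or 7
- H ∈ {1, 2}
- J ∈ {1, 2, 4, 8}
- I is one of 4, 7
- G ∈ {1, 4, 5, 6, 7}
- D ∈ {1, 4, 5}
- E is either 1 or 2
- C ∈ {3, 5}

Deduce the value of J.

8

The 8 variables draw from only 8 values {1, 2, 3, 4, 5, 6, 7, 8}, so each is used; only C can be 3, hence C = 3.
Among the 7 still-open variables, 6 fits only G (and all 7 values in {1, 2, 4, 5, 6, 7, 8} must be used), so G = 6.
Among the 6 still-open variables, 5 fits only D (and all 6 values in {1, 2, 4, 5, 7, 8} must be used), so D = 5.
The 5 still-open variables together cover exactly {1, 2, 4, 7, 8} — 5 values for 5 variables — and 8 appears only in J's list, so J = 8.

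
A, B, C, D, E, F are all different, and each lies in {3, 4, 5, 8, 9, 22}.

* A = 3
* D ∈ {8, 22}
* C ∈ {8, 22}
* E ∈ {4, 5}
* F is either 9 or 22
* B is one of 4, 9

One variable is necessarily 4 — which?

B

A's domain is down to {3}, so A = 3.
The 5 still-open variables together cover exactly {4, 5, 8, 9, 22} — 5 values for 5 variables — and 5 appears only in E's list, so E = 5.
The 4 still-open variables together cover exactly {4, 8, 9, 22} — 4 values for 4 variables — and 4 appears only in B's list, so B = 4.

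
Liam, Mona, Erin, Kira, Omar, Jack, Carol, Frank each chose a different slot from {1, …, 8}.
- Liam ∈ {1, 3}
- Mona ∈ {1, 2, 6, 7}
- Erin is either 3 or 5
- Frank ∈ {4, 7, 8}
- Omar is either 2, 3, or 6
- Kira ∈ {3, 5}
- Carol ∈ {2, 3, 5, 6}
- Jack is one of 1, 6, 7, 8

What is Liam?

1

Among the 8 variables, 4 fits only Frank (and all 8 values in {1, 2, 3, 4, 5, 6, 7, 8} must be used), so Frank = 4.
Among the 7 still-open variables, 8 fits only Jack (and all 7 values in {1, 2, 3, 5, 6, 7, 8} must be used), so Jack = 8.
The 6 still-open variables together cover exactly {1, 2, 3, 5, 6, 7} — 6 values for 6 variables — and 7 appears only in Mona's list, so Mona = 7.
The 5 still-open variables draw from only 5 values {1, 2, 3, 5, 6}, so each is used; only Liam can be 1, hence Liam = 1.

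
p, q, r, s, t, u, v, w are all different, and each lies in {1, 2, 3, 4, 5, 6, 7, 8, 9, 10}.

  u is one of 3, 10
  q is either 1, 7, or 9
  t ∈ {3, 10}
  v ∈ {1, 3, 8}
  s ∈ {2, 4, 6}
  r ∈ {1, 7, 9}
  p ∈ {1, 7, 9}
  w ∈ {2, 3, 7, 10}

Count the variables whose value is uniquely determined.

2

t and u between them cover only {3, 10} — a naked pair. Remove those values from v, w.
The 3 variables p, q, r are confined to {1, 7, 9}, which locks those values in; drop them from v, w.
v must be 8 (only option left).
w has just one choice, so w = 2. Strike 2 from s.
Determined: v=8, w=2. The other variables each still have more than one consistent value. That makes 2.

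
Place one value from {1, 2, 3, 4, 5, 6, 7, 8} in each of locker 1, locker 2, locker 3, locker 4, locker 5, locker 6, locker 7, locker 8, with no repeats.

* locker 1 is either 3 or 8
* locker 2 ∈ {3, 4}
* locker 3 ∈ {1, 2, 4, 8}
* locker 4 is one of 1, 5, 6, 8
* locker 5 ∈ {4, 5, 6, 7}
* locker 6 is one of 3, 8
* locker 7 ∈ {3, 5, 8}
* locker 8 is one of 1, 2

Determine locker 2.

4

Among the 8 variables, 7 fits only locker 5 (and all 8 values in {1, 2, 3, 4, 5, 6, 7, 8} must be used), so locker 5 = 7.
Among the 7 still-open variables, 6 fits only locker 4 (and all 7 values in {1, 2, 3, 4, 5, 6, 8} must be used), so locker 4 = 6.
The 6 still-open variables together cover exactly {1, 2, 3, 4, 5, 8} — 6 values for 6 variables — and 5 appears only in locker 7's list, so locker 7 = 5.
locker 1 and locker 6 share exactly the 2 values {3, 8}; by pigeonhole those values go to them, so strike 3, 8 from locker 2, locker 3.
So locker 2 = 4.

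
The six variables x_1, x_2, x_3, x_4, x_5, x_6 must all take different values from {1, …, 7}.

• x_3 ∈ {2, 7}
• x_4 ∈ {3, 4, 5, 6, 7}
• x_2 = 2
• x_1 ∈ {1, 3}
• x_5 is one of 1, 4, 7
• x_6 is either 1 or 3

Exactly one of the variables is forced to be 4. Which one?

x_5

x_2's domain is down to {2}, so x_2 = 2. Strike 2 from x_3.
That leaves x_3 = 7. Remove 7 from x_4, x_5.
x_1 and x_6 share exactly the 2 values {1, 3}; by pigeonhole those values go to them, so strike 1, 3 from x_4, x_5.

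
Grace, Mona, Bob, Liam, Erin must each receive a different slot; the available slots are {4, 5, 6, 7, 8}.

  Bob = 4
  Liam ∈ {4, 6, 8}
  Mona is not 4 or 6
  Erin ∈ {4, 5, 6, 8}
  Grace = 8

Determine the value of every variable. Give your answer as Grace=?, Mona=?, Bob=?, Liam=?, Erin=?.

Grace=8, Mona=7, Bob=4, Liam=6, Erin=5

Grace's domain is down to {8}, so Grace = 8. Remove 8 from Mona, Liam, Erin.
That leaves Bob = 4. Strike 4 from Liam, Erin.
Liam's domain is down to {6}, so Liam = 6. Eliminate 6 elsewhere: Erin.
Erin must be 5 (only option left). Eliminate 5 elsewhere: Mona.
Mona must be 7 (only option left).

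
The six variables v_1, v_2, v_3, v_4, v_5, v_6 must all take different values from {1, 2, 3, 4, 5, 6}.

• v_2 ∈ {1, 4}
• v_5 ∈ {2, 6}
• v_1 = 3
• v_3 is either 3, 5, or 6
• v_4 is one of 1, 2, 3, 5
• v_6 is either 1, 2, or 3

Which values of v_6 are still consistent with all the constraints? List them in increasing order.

v_1's domain is down to {3}, so v_1 = 3. Remove 3 from v_3, v_4, v_6.
Among the 5 still-open variables, 4 fits only v_2 (and all 5 values in {1, 2, 4, 5, 6} must be used), so v_2 = 4.
No further eliminations apply; v_6 can still be any of 1, 2.

1, 2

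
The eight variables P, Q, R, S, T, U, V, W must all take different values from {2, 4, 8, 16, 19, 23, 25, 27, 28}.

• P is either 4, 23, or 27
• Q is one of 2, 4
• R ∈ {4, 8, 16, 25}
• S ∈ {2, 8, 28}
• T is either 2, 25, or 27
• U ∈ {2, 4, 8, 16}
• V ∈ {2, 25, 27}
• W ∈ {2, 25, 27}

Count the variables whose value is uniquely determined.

3

Among the 8 variables, 23 fits only P (and all 8 values in {2, 4, 8, 16, 23, 25, 27, 28} must be used), so P = 23.
The 7 still-open variables together cover exactly {2, 4, 8, 16, 25, 27, 28} — 7 values for 7 variables — and 28 appears only in S's list, so S = 28.
T, V, W between them cover only {2, 25, 27} — a naked triple. Remove those values from Q, R, U.
That leaves Q = 4. Strike 4 from R, U.
Determined: P=23, Q=4, S=28. The other variables each still have more than one consistent value. That makes 3.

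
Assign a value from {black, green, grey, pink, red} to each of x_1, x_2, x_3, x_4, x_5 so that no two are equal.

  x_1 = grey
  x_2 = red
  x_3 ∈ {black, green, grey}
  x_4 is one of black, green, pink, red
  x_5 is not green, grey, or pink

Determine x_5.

black

x_1's domain is down to {grey}, so x_1 = grey. Eliminate grey elsewhere: x_3.
That leaves x_2 = red. Eliminate red elsewhere: x_4, x_5.
So x_5 = black.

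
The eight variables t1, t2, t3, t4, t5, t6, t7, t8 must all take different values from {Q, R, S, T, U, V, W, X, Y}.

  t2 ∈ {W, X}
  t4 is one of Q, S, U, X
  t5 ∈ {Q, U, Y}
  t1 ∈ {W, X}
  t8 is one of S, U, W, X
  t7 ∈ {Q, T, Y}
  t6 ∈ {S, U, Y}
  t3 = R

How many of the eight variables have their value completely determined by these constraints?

t3's domain is down to {R}, so t3 = R.
Among the 7 still-open variables, T fits only t7 (and all 7 values in {Q, S, T, U, W, X, Y} must be used), so t7 = T.
t1 and t2 share exactly the 2 values {W, X}; by pigeonhole those values go to them, so strike W, X from t4, t8.
Determined: t3=R, t7=T. The other variables each still have more than one consistent value. That makes 2.

2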